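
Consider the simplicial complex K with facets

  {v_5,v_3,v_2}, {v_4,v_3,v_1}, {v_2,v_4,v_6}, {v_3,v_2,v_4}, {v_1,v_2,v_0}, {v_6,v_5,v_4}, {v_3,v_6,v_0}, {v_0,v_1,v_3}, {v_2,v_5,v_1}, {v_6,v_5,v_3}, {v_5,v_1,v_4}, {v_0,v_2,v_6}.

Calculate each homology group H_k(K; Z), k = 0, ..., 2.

We work with the vertex ordering v_0 < v_1 < v_2 < v_3 < v_4 < v_5 < v_6. The simplices of K, each written with vertices in increasing order, are:

  0-simplices (7): [v_0], [v_1], [v_2], [v_3], [v_4], [v_5], [v_6]
  1-simplices (18): (18 of them)
  2-simplices (12): (12 of them)

giving chain groups C_0 ≅ Z^7, C_1 ≅ Z^18, C_2 ≅ Z^12.

∂_1: C_1 → C_0 is given by ∂[p,q] = [q] − [p]. For instance
  ∂[v_3,v_4] = [v_4] − [v_3].
This gives a 7×18 integer matrix of rank 6; reducing to Smith normal form yields diagonal entries (1,1,1,1,1,1).

Boundary ∂_2: C_2 → C_1 acts by ∂[p,q,r] = [q,r] − [p,r] + [p,q]. For instance
  ∂[v_2,v_3,v_5] = [v_3,v_5] − [v_2,v_5] + [v_2,v_3],
  ∂[v_0,v_1,v_3] = [v_1,v_3] − [v_0,v_3] + [v_0,v_1].
The resulting 18×12 matrix has rank 12, and its Smith normal form has invariant factors (1,1,1,1,1,1,1,1,1,1,1,2).

From H_k ≅ ker(∂_k) / im(∂_{k+1}) we obtain:

  H_0: rank C_0 − rank ∂_1 = 7 − 6 = 1, and the invariant factors of ∂_1 are all 1, so H_0 ≅ Z.
  H_1: rank ker ∂_1 − rank ∂_2 = (18 − 6) − 12 = 0, and ∂_2 has invariant factor 2 > 1, so H_1 ≅ Z_2.
  H_2: rank ker ∂_2 − rank ∂_3 = (12 − 12) − 0 = 0, and there is no ∂_3, so H_2 ≅ 0.

As a check, the Euler characteristic is 7 − 18 + 12 = 1, which agrees with 1 − 0 + 0 = 1.

H_0 ≅ Z,  H_1 ≅ Z_2,  H_2 = 0.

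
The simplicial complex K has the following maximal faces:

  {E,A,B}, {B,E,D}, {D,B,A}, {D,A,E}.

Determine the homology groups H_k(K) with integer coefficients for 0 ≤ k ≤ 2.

H_0 = Z,  H_1 = 0,  H_2 = Z.

K has 4 vertices, 6 edges, 4 triangles.
rank ∂_0 = 0, rank ∂_1 = 3 ⇒ b_0 = 4 − 0 − 3 = 1; all invariant factors of ∂_1 are 1 so no torsion. So H_0 ≅ Z.
rank ∂_1 = 3, rank ∂_2 = 3 ⇒ b_1 = 6 − 3 − 3 = 0; all invariant factors of ∂_2 are 1 so no torsion. So H_1 ≅ 0.
rank ∂_2 = 3, rank ∂_3 = 0 ⇒ b_2 = 4 − 3 − 0 = 1. So H_2 ≅ Z.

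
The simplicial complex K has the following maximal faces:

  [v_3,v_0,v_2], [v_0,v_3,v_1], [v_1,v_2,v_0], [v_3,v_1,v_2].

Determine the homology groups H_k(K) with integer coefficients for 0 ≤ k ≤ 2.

Take the total order v_0 < v_1 < v_2 < v_3 on the vertex set. Then K (dimension 2) consists of the simplices:

  0-simplices (4): [v_0], [v_1], [v_2], [v_3]
  1-simplices (6): [v_0,v_1], [v_0,v_2], [v_0,v_3], [v_1,v_2], [v_1,v_3], [v_2,v_3]
  2-simplices (4): [v_0,v_1,v_2], [v_0,v_1,v_3], [v_0,v_2,v_3], [v_1,v_2,v_3]

Hence C_0 ≅ Z^4, C_1 ≅ Z^6, C_2 ≅ Z^4.

∂_1: C_1 → C_0 sends each edge [p,q] (with p < q) to q − p. For instance
  ∂[v_0,v_2] = [v_2] − [v_0].
As a 4×6 matrix over Z this has rank 3, with invariant factors (1,1,1).

Boundary ∂_2: C_2 → C_1 acts by ∂[p,q,r] = [q,r] − [p,r] + [p,q]. For instance
  ∂[v_1,v_2,v_3] = [v_2,v_3] − [v_1,v_3] + [v_1,v_2],
  ∂[v_0,v_1,v_3] = [v_1,v_3] − [v_0,v_3] + [v_0,v_1].
This gives a 6×4 integer matrix of rank 3; reducing to Smith normal form yields diagonal entries (1,1,1).

Now H_k = ker ∂_k / im ∂_{k+1}, so:

  H_0: rank C_0 − rank ∂_1 = 4 − 3 = 1, and the invariant factors of ∂_1 are all 1, so H_0 = Z.
  H_1: rank ker ∂_1 − rank ∂_2 = (6 − 3) − 3 = 0, and the invariant factors of ∂_2 are all 1, so H_1 = 0.
  H_2: rank ker ∂_2 − rank ∂_3 = (4 − 3) − 0 = 1, and there is no ∂_3, so H_2 = Z.

H_0 = Z,  H_1 = 0,  H_2 = Z.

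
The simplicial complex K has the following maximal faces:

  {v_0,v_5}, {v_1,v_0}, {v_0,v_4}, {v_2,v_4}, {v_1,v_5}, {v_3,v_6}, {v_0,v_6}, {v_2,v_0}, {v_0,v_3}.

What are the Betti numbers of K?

K has 7 vertices, 9 edges.
rank ∂_0 = 0, rank ∂_1 = 6 ⇒ b_0 = 7 − 0 − 6 = 1; all invariant factors of ∂_1 are 1 so no torsion. So H_0 ≅ Z.
rank ∂_1 = 6, rank ∂_2 = 0 ⇒ b_1 = 9 − 6 − 0 = 3. So H_1 ≅ Z^3.

b_0 = 1, b_1 = 3.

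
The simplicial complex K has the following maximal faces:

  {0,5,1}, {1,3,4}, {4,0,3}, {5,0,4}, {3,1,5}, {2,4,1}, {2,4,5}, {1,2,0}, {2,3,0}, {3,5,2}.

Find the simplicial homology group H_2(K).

H_2 ≅ 0.

K has 6 vertices, 15 edges, 10 triangles.
rank ∂_2 = 10, rank ∂_3 = 0 ⇒ b_2 = 10 − 10 − 0 = 0. So H_2 ≅ 0.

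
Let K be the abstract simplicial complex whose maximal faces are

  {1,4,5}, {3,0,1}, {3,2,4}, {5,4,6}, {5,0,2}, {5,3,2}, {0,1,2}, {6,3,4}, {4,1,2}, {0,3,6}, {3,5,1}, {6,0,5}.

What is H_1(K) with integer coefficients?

H_1 ≅ Z/2.

K has 7 vertices, 18 edges, 12 triangles.
rank ∂_1 = 6, rank ∂_2 = 12 ⇒ b_1 = 18 − 6 − 12 = 0; ∂_2 has invariant factor(s) [2] giving torsion. So H_1 = Z/2.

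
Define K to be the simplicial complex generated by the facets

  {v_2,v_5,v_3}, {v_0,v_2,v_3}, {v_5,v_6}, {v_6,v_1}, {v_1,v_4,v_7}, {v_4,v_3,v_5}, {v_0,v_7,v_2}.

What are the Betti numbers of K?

Order the vertices as v_0 < v_1 < v_2 < v_3 < v_4 < v_5 < v_6 < v_7. Listing each simplex with vertices in this order, K has dimension 2 with simplices:

  0-simplices (8): [v_0], [v_1], [v_2], [v_3], [v_4], [v_5], [v_6], [v_7]
  1-simplices (14): [v_0,v_2], [v_0,v_3], [v_0,v_7], [v_1,v_4], [v_1,v_6], [v_1,v_7], [v_2,v_3], [v_2,v_5], [v_2,v_7], [v_3,v_4], [v_3,v_5], [v_4,v_5], [v_4,v_7], [v_5,v_6]
  2-simplices (5): [v_0,v_2,v_3], [v_0,v_2,v_7], [v_1,v_4,v_7], [v_2,v_3,v_5], [v_3,v_4,v_5]

Hence C_0 ≅ Z^8, C_1 ≅ Z^14, C_2 ≅ Z^5.

Boundary ∂_1: C_1 → C_0 maps an edge to its endpoints' difference, ∂[p,q] = q − p. For instance
  ∂[v_3,v_5] = [v_5] − [v_3].
The 8×14 boundary matrix has rank 7 and Smith normal form diag(1,1,1,1,1,1,1).

The boundary map ∂_2: C_2 → C_1 acts by ∂[p,q,r] = [q,r] − [p,r] + [p,q]. For instance
  ∂[v_0,v_2,v_7] = [v_2,v_7] − [v_0,v_7] + [v_0,v_2],
  ∂[v_3,v_4,v_5] = [v_4,v_5] − [v_3,v_5] + [v_3,v_4].
This gives a 14×5 integer matrix of rank 5; reducing to Smith normal form yields diagonal entries (1,1,1,1,1).

Computing H_k = (kernel of ∂_k) / (image of ∂_{k+1}):

  H_0: rank C_0 − rank ∂_1 = 8 − 7 = 1, and the invariant factors of ∂_1 are all 1, so H_0 ≅ Z.
  H_1: rank ker ∂_1 − rank ∂_2 = (14 − 7) − 5 = 2, and the invariant factors of ∂_2 are all 1, so H_1 ≅ Z^2.
  H_2: rank ker ∂_2 − rank ∂_3 = (5 − 5) − 0 = 0, and there is no ∂_3, so H_2 ≅ 0.

Hence the Betti numbers are b_0 = 1, b_1 = 2, b_2 = 0.

b_0 = 1, b_1 = 2, b_2 = 0.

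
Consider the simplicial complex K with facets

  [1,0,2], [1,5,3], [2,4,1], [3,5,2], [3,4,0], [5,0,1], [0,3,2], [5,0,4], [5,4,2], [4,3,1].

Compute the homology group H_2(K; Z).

H_2 = 0.

We work with the vertex ordering 0 < 1 < 2 < 3 < 4 < 5. The simplices of K, each written with vertices in increasing order, are:

  0-simplices (6): [0], [1], [2], [3], [4], [5]
  1-simplices (15): [0,1], [0,2], [0,3], [0,4], [0,5], [1,2], [1,3], [1,4], [1,5], [2,3], [2,4], [2,5], [3,4], [3,5], [4,5]
  2-simplices (10): [0,1,2], [0,1,5], [0,2,3], [0,3,4], [0,4,5], [1,2,4], [1,3,4], [1,3,5], [2,3,5], [2,4,5]

so the chain groups are C_0 ≅ Z^6, C_1 ≅ Z^15, C_2 ≅ Z^10.

∂_1: C_1 → C_0 is given by ∂[p,q] = [q] − [p]. For instance
  ∂[1,4] = [4] − [1].
This gives a 6×15 integer matrix of rank 5; reducing to Smith normal form yields diagonal entries (1,1,1,1,1).

∂_2: C_2 → C_1 sends each 2-simplex [p,q,r] to [q,r] − [p,r] + [p,q]. For instance
  ∂[1,3,4] = [3,4] − [1,4] + [1,3],
  ∂[2,3,5] = [3,5] − [2,5] + [2,3].
As a 15×10 matrix over Z this has rank 10, with invariant factors (1,1,1,1,1,1,1,1,1,2).

From H_k ≅ ker(∂_k) / im(∂_{k+1}) we obtain:

  H_2: rank ker ∂_2 − rank ∂_3 = (10 − 10) − 0 = 0, and there is no ∂_3, so H_2 = 0.

(K is a triangulation of the real projective plane RP^2.)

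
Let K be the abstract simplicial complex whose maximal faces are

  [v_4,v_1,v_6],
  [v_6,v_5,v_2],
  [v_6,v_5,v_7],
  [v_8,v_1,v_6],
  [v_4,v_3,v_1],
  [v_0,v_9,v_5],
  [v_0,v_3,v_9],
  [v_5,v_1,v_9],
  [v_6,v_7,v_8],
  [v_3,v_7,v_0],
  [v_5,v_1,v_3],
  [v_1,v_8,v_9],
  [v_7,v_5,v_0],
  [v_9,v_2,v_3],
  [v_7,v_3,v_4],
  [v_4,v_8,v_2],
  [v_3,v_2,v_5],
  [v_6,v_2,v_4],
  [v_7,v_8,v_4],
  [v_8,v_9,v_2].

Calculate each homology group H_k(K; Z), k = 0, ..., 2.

We work with the vertex ordering v_0 < v_1 < v_2 < v_3 < v_4 < v_5 < v_6 < v_7 < v_8 < v_9. The simplices of K, each written with vertices in increasing order, are:

  0-simplices (10): [v_0], [v_1], [v_2], [v_3], [v_4], [v_5], [v_6], [v_7], [v_8], [v_9]
  1-simplices (30): (30 of them)
  2-simplices (20): (20 of them)

Hence C_0 ≅ Z^10, C_1 ≅ Z^30, C_2 ≅ Z^20.

Boundary ∂_1: C_1 → C_0 is given by ∂[p,q] = [q] − [p]. For instance
  ∂[v_4,v_8] = [v_8] − [v_4].
The 10×30 boundary matrix has rank 9 and Smith normal form diag(1,1,1,1,1,1,1,1,1).

The boundary map ∂_2: C_2 → C_1 maps a triangle to the signed sum of its edges. For instance
  ∂[v_4,v_7,v_8] = [v_7,v_8] − [v_4,v_8] + [v_4,v_7],
  ∂[v_1,v_3,v_5] = [v_3,v_5] − [v_1,v_5] + [v_1,v_3].
The resulting 30×20 matrix has rank 20, and its Smith normal form has invariant factors (1,1,1,1,1,1,1,1,1,1,1,1,1,1,1,1,1,1,1,2).

Reading off H_k = ker ∂_k / im ∂_{k+1}:

  H_0: rank C_0 − rank ∂_1 = 10 − 9 = 1, and the invariant factors of ∂_1 are all 1, so H_0 ≅ Z.
  H_1: rank ker ∂_1 − rank ∂_2 = (30 − 9) − 20 = 1, and ∂_2 has invariant factor 2 > 1, so H_1 ≅ Z ⊕ Z/2.
  H_2: rank ker ∂_2 − rank ∂_3 = (20 − 20) − 0 = 0, and there is no ∂_3, so H_2 ≅ 0.

H_0 ≅ Z,  H_1 ≅ Z ⊕ Z/2,  H_2 = 0.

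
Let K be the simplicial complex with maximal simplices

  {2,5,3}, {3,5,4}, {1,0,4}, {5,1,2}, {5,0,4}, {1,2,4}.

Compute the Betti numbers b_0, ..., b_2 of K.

Order the vertices as 0 < 1 < 2 < 3 < 4 < 5. Listing each simplex with vertices in this order, K has dimension 2 with simplices:

  0-simplices (6): [0], [1], [2], [3], [4], [5]
  1-simplices (12): [0,1], [0,4], [0,5], [1,2], [1,4], [1,5], [2,3], [2,4], [2,5], [3,4], [3,5], [4,5]
  2-simplices (6): [0,1,4], [0,4,5], [1,2,4], [1,2,5], [2,3,5], [3,4,5]

giving chain groups C_0 ≅ Z^6, C_1 ≅ Z^12, C_2 ≅ Z^6.

∂_1: C_1 → C_0 maps an edge to its endpoints' difference, ∂[p,q] = q − p. For instance
  ∂[0,4] = [4] − [0].
As a 6×12 matrix over Z this has rank 5, with invariant factors (1,1,1,1,1).

The boundary map ∂_2: C_2 → C_1 maps a triangle to the signed sum of its edges. For instance
  ∂[2,3,5] = [3,5] − [2,5] + [2,3],
  ∂[0,1,4] = [1,4] − [0,4] + [0,1].
This gives a 12×6 integer matrix of rank 6; reducing to Smith normal form yields diagonal entries (1,1,1,1,1,1).

Now H_k = ker ∂_k / im ∂_{k+1}, so:

  H_0: rank C_0 − rank ∂_1 = 6 − 5 = 1, and the invariant factors of ∂_1 are all 1, so H_0 ≅ Z.
  H_1: rank ker ∂_1 − rank ∂_2 = (12 − 5) − 6 = 1, and the invariant factors of ∂_2 are all 1, so H_1 ≅ Z.
  H_2: rank ker ∂_2 − rank ∂_3 = (6 − 6) − 0 = 0, and there is no ∂_3, so H_2 ≅ 0.

Hence the Betti numbers are b_0 = 1, b_1 = 1, b_2 = 0.

b_0 = 1, b_1 = 1, b_2 = 0.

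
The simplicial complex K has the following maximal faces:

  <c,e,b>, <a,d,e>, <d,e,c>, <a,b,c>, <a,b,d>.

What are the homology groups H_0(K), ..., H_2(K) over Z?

H_0 ≅ Z,  H_1 ≅ Z,  H_2 = 0.

Order the vertices as a < b < c < d < e. Listing each simplex with vertices in this order, K has dimension 2 with simplices:

  0-simplices (5): a, b, c, d, e
  1-simplices (10): ab, ac, ad, ae, bc, bd, be, cd, ce, de
  2-simplices (5): abc, abd, ade, bce, cde

Hence C_0 ≅ Z^5, C_1 ≅ Z^10, C_2 ≅ Z^5.

∂_1: C_1 → C_0 sends each edge [p,q] (with p < q) to q − p.
As a 5×10 matrix over Z this has rank 4, with invariant factors (1,1,1,1).

Boundary ∂_2: C_2 → C_1 acts by ∂[p,q,r] = [q,r] − [p,r] + [p,q]. For instance
  ∂abc = bc − ac + ab,
  ∂ade = de − ae + ad.
The 10×5 boundary matrix has rank 5 and Smith normal form diag(1,1,1,1,1).

From H_k ≅ ker(∂_k) / im(∂_{k+1}) we obtain:

  H_0: rank C_0 − rank ∂_1 = 5 − 4 = 1, and the invariant factors of ∂_1 are all 1, so H_0 = Z.
  H_1: rank ker ∂_1 − rank ∂_2 = (10 − 4) − 5 = 1, and the invariant factors of ∂_2 are all 1, so H_1 = Z.
  H_2: rank ker ∂_2 − rank ∂_3 = (5 − 5) − 0 = 0, and there is no ∂_3, so H_2 = 0.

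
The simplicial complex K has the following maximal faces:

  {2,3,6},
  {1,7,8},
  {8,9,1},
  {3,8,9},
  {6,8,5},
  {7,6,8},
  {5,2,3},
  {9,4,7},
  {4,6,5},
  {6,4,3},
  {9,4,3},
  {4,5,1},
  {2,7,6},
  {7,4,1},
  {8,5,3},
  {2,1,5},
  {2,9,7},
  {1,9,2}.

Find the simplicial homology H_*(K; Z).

Take the total order 1 < 2 < 3 < 4 < 5 < 6 < 7 < 8 < 9 on the vertex set. Then K (dimension 2) consists of the simplices:

  0-simplices (9): [1], [2], [3], [4], [5], [6], [7], [8], [9]
  1-simplices (27): (27 of them)
  2-simplices (18): [1,2,5], [1,2,9], [1,4,5], [1,4,7], [1,7,8], [1,8,9], [2,3,5], [2,3,6], [2,6,7], [2,7,9], [3,4,6], [3,4,9], [3,5,8], [3,8,9], [4,5,6], [4,7,9], [5,6,8], [6,7,8]

giving chain groups C_0 ≅ Z^9, C_1 ≅ Z^27, C_2 ≅ Z^18.

∂_1: C_1 → C_0 sends each edge [p,q] (with p < q) to q − p. For instance
  ∂[2,3] = [3] − [2].
The resulting 9×27 matrix has rank 8, and its Smith normal form has invariant factors (1,1,1,1,1,1,1,1).

Boundary ∂_2: C_2 → C_1 sends each 2-simplex [p,q,r] to [q,r] − [p,r] + [p,q]. For instance
  ∂[3,8,9] = [8,9] − [3,9] + [3,8],
  ∂[2,3,6] = [3,6] − [2,6] + [2,3].
This gives a 27×18 integer matrix of rank 18; reducing to Smith normal form yields diagonal entries (1,1,1,1,1,1,1,1,1,1,1,1,1,1,1,1,1,2).

Reading off H_k = ker ∂_k / im ∂_{k+1}:

  H_0: rank C_0 − rank ∂_1 = 9 − 8 = 1, and the invariant factors of ∂_1 are all 1, so H_0 = Z.
  H_1: rank ker ∂_1 − rank ∂_2 = (27 − 8) − 18 = 1, and ∂_2 has invariant factor 2 > 1, so H_1 = Z ⊕ Z/2.
  H_2: rank ker ∂_2 − rank ∂_3 = (18 − 18) − 0 = 0, and there is no ∂_3, so H_2 = 0.

As a check, the Euler characteristic is 9 − 27 + 18 = 0, which agrees with 1 − 1 + 0 = 0.
(K is a triangulation of the Klein bottle.)

H_0 = Z,  H_1 = Z ⊕ Z/2,  H_2 = 0.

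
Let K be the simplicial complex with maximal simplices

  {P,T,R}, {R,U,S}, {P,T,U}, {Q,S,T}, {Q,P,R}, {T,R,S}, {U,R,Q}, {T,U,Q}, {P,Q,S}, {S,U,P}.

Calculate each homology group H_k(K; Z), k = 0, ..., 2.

K has 6 vertices, 15 edges, 10 triangles.
rank ∂_0 = 0, rank ∂_1 = 5 ⇒ b_0 = 6 − 0 − 5 = 1; all invariant factors of ∂_1 are 1 so no torsion. So H_0 = Z.
rank ∂_1 = 5, rank ∂_2 = 10 ⇒ b_1 = 15 − 5 − 10 = 0; ∂_2 has invariant factor(s) [2] giving torsion. So H_1 = Z_2.
rank ∂_2 = 10, rank ∂_3 = 0 ⇒ b_2 = 10 − 10 − 0 = 0. So H_2 = 0.

H_0 ≅ Z,  H_1 ≅ Z_2,  H_2 = 0.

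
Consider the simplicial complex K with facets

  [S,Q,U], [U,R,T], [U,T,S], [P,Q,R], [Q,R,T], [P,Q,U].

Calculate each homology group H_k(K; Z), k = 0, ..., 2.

H_0 = Z,  H_1 = Z,  H_2 = 0.

Order the vertices as P < Q < R < S < T < U. Listing each simplex with vertices in this order, K has dimension 2 with simplices:

  0-simplices (6): P, Q, R, S, T, U
  1-simplices (12): PQ, PR, PU, QR, QS, QT, QU, RT, RU, ST, SU, TU
  2-simplices (6): PQR, PQU, QRT, QSU, RTU, STU

giving chain groups C_0 ≅ Z^6, C_1 ≅ Z^12, C_2 ≅ Z^6.

∂_1: C_1 → C_0 is given by ∂[p,q] = [q] − [p]. For instance
  ∂RU = U − R.
The 6×12 boundary matrix has rank 5 and Smith normal form diag(1,1,1,1,1).

∂_2: C_2 → C_1 sends each 2-simplex [p,q,r] to [q,r] − [p,r] + [p,q]. For instance
  ∂QRT = RT − QT + QR,
  ∂QSU = SU − QU + QS.
The resulting 12×6 matrix has rank 6, and its Smith normal form has invariant factors (1,1,1,1,1,1).

From H_k ≅ ker(∂_k) / im(∂_{k+1}) we obtain:

  H_0: rank C_0 − rank ∂_1 = 6 − 5 = 1, and the invariant factors of ∂_1 are all 1, so H_0 = Z.
  H_1: rank ker ∂_1 − rank ∂_2 = (12 − 5) − 6 = 1, and the invariant factors of ∂_2 are all 1, so H_1 = Z.
  H_2: rank ker ∂_2 − rank ∂_3 = (6 − 6) − 0 = 0, and there is no ∂_3, so H_2 = 0.

As a check, the Euler characteristic is 6 − 12 + 6 = 0, which agrees with 1 − 1 + 0 = 0.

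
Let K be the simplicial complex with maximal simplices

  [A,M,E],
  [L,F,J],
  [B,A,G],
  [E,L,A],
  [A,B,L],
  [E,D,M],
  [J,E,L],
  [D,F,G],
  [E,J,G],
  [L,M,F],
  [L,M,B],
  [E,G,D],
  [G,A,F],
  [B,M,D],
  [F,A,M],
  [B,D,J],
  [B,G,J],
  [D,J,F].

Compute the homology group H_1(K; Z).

H_1 ≅ Z ⊕ Z/2Z.

Order the vertices as A < B < D < E < F < G < J < L < M. Listing each simplex with vertices in this order, K has dimension 2 with simplices:

  0-simplices (9): A, B, D, E, F, G, J, L, M
  1-simplices (27): AB, AE, AF, AG, AL, AM, BD, BG, BJ, BL, BM, DE, DF, DG, DJ, DM, EG, EJ, EL, EM, FG, FJ, FL, FM, GJ, JL, LM
  2-simplices (18): ABG, ABL, AEL, AEM, AFG, AFM, BDJ, BDM, BGJ, BLM, DEG, DEM, DFG, DFJ, EGJ, EJL, FJL, FLM

Hence C_0 ≅ Z^9, C_1 ≅ Z^27, C_2 ≅ Z^18.

∂_1: C_1 → C_0 maps an edge to its endpoints' difference, ∂[p,q] = q − p.
The 9×27 boundary matrix has rank 8 and Smith normal form diag(1,1,1,1,1,1,1,1).

Boundary ∂_2: C_2 → C_1 maps a triangle to the signed sum of its edges. For instance
  ∂BDJ = DJ − BJ + BD,
  ∂BDM = DM − BM + BD.
The 27×18 boundary matrix has rank 18 and Smith normal form diag(1,1,1,1,1,1,1,1,1,1,1,1,1,1,1,1,1,2).

Now H_k = ker ∂_k / im ∂_{k+1}, so:

  H_1: rank ker ∂_1 − rank ∂_2 = (27 − 8) − 18 = 1, and ∂_2 has invariant factor 2 > 1, so H_1 ≅ Z ⊕ Z/2Z.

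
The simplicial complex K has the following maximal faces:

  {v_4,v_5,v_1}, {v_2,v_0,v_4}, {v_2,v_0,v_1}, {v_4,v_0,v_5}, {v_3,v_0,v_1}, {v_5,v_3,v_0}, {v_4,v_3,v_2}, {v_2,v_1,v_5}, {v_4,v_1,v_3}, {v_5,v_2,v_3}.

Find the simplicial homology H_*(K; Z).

H_0 ≅ Z,  H_1 ≅ Z/2,  H_2 = 0.

K has 6 vertices, 15 edges, 10 triangles.
rank ∂_0 = 0, rank ∂_1 = 5 ⇒ b_0 = 6 − 0 − 5 = 1; all invariant factors of ∂_1 are 1 so no torsion. So H_0 ≅ Z.
rank ∂_1 = 5, rank ∂_2 = 10 ⇒ b_1 = 15 − 5 − 10 = 0; ∂_2 has invariant factor(s) [2] giving torsion. So H_1 ≅ Z/2.
rank ∂_2 = 10, rank ∂_3 = 0 ⇒ b_2 = 10 − 10 − 0 = 0. So H_2 ≅ 0.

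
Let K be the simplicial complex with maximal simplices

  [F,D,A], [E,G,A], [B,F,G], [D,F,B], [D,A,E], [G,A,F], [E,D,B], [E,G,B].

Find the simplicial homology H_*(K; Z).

We work with the vertex ordering A < B < D < E < F < G. The simplices of K, each written with vertices in increasing order, are:

  0-simplices (6): A, B, D, E, F, G
  1-simplices (12): AD, AE, AF, AG, BD, BE, BF, BG, DE, DF, EG, FG
  2-simplices (8): ADE, ADF, AEG, AFG, BDE, BDF, BEG, BFG

so the chain groups are C_0 ≅ Z^6, C_1 ≅ Z^12, C_2 ≅ Z^8.

∂_1: C_1 → C_0 is given by ∂[p,q] = [q] − [p]. For instance
  ∂DE = E − D.
The 6×12 boundary matrix has rank 5 and Smith normal form diag(1,1,1,1,1).

∂_2: C_2 → C_1 maps a triangle to the signed sum of its edges. For instance
  ∂ADF = DF − AF + AD,
  ∂BFG = FG − BG + BF.
The resulting 12×8 matrix has rank 7, and its Smith normal form has invariant factors (1,1,1,1,1,1,1).

Computing H_k = (kernel of ∂_k) / (image of ∂_{k+1}):

  H_0: rank C_0 − rank ∂_1 = 6 − 5 = 1, and the invariant factors of ∂_1 are all 1, so H_0 = Z.
  H_1: rank ker ∂_1 − rank ∂_2 = (12 − 5) − 7 = 0, and the invariant factors of ∂_2 are all 1, so H_1 = 0.
  H_2: rank ker ∂_2 − rank ∂_3 = (8 − 7) − 0 = 1, and there is no ∂_3, so H_2 = Z.

H_0 = Z,  H_1 = 0,  H_2 = Z.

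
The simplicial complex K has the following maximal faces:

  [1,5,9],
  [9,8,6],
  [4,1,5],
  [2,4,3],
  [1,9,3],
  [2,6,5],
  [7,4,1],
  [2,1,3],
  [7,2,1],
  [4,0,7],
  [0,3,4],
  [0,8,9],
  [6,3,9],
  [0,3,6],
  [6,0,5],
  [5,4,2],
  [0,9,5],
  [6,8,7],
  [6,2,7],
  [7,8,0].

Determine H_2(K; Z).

Take the total order 0 < 1 < 2 < 3 < 4 < 5 < 6 < 7 < 8 < 9 on the vertex set. Then K (dimension 2) consists of the simplices:

  0-simplices (10): [0], [1], [2], [3], [4], [5], [6], [7], [8], [9]
  1-simplices (30): (30 of them)
  2-simplices (20): (20 of them)

Hence C_0 ≅ Z^10, C_1 ≅ Z^30, C_2 ≅ Z^20.

Boundary ∂_1: C_1 → C_0 is given by ∂[p,q] = [q] − [p].
As a 10×30 matrix over Z this has rank 9, with invariant factors (1,1,1,1,1,1,1,1,1).

∂_2: C_2 → C_1 maps a triangle to the signed sum of its edges. For instance
  ∂[1,3,9] = [3,9] − [1,9] + [1,3],
  ∂[0,3,6] = [3,6] − [0,6] + [0,3].
As a 30×20 matrix over Z this has rank 20, with invariant factors (1,1,1,1,1,1,1,1,1,1,1,1,1,1,1,1,1,1,1,2).

Now H_k = ker ∂_k / im ∂_{k+1}, so:

  H_2: rank ker ∂_2 − rank ∂_3 = (20 − 20) − 0 = 0, and there is no ∂_3, so H_2 = 0.

H_2 = 0.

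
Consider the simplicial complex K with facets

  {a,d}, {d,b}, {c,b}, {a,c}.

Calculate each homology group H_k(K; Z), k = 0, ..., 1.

Fix the vertex order a < b < c < d and write every simplex with vertices in increasing order. Then dim K = 1 and the simplices of K are:

  0-simplices (4): a, b, c, d
  1-simplices (4): ac, ad, bc, bd

so the chain groups are C_0 ≅ Z^4, C_1 ≅ Z^4.

∂_1: C_1 → C_0 is given by ∂[p,q] = [q] − [p].
As a 4×4 matrix over Z this has rank 3, with invariant factors (1,1,1).

Reading off H_k = ker ∂_k / im ∂_{k+1}:

  H_0: rank C_0 − rank ∂_1 = 4 − 3 = 1, and the invariant factors of ∂_1 are all 1, so H_0 = Z.
  H_1: rank ker ∂_1 − rank ∂_2 = (4 − 3) − 0 = 1, and there is no ∂_2, so H_1 = Z.

As a check, the Euler characteristic is 4 − 4 = 0, which agrees with 1 − 1 = 0.

H_0 ≅ Z,  H_1 ≅ Z.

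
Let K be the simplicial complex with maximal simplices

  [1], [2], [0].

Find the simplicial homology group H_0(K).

We work with the vertex ordering 0 < 1 < 2. The simplices of K, each written with vertices in increasing order, are:

  0-simplices (3): [0], [1], [2]

giving chain groups C_0 ≅ Z^3.

Reading off H_k = ker ∂_k / im ∂_{k+1}:

  H_0: rank C_0 − rank ∂_1 = 3 − 0 = 3, and there is no ∂_1, so H_0 ≅ Z^3.

H_0 = Z^3.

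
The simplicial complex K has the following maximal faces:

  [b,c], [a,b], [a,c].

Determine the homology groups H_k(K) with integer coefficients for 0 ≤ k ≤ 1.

H_0 = Z,  H_1 = Z.

K has 3 vertices, 3 edges.
rank ∂_0 = 0, rank ∂_1 = 2 ⇒ b_0 = 3 − 0 − 2 = 1; all invariant factors of ∂_1 are 1 so no torsion. So H_0 = Z.
rank ∂_1 = 2, rank ∂_2 = 0 ⇒ b_1 = 3 − 2 − 0 = 1. So H_1 = Z.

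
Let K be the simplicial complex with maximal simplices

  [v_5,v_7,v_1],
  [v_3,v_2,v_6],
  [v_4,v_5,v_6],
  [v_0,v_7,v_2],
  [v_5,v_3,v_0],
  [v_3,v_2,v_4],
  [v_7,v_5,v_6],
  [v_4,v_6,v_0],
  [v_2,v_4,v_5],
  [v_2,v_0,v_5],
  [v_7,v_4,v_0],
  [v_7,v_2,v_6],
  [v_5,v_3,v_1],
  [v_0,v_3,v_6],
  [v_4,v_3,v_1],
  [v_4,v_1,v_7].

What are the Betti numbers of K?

b_0 = 1, b_1 = 2, b_2 = 1.

Fix the vertex order v_0 < v_1 < v_2 < v_3 < v_4 < v_5 < v_6 < v_7 and write every simplex with vertices in increasing order. Then dim K = 2 and the simplices of K are:

  0-simplices (8): [v_0], [v_1], [v_2], [v_3], [v_4], [v_5], [v_6], [v_7]
  1-simplices (24): (24 of them)
  2-simplices (16): (16 of them)

so the chain groups are C_0 ≅ Z^8, C_1 ≅ Z^24, C_2 ≅ Z^16.

Boundary ∂_1: C_1 → C_0 maps an edge to its endpoints' difference, ∂[p,q] = q − p. For instance
  ∂[v_2,v_5] = [v_5] − [v_2].
As a 8×24 matrix over Z this has rank 7, with invariant factors (1,1,1,1,1,1,1).

∂_2: C_2 → C_1 sends each 2-simplex [p,q,r] to [q,r] − [p,r] + [p,q]. For instance
  ∂[v_0,v_2,v_7] = [v_2,v_7] − [v_0,v_7] + [v_0,v_2],
  ∂[v_1,v_5,v_7] = [v_5,v_7] − [v_1,v_7] + [v_1,v_5].
As a 24×16 matrix over Z this has rank 15, with invariant factors (1,1,1,1,1,1,1,1,1,1,1,1,1,1,1).

Reading off H_k = ker ∂_k / im ∂_{k+1}:

  H_0: rank C_0 − rank ∂_1 = 8 − 7 = 1, and the invariant factors of ∂_1 are all 1, so H_0 = Z.
  H_1: rank ker ∂_1 − rank ∂_2 = (24 − 7) − 15 = 2, and the invariant factors of ∂_2 are all 1, so H_1 = Z^2.
  H_2: rank ker ∂_2 − rank ∂_3 = (16 − 15) − 0 = 1, and there is no ∂_3, so H_2 = Z.

Hence the Betti numbers are b_0 = 1, b_1 = 2, b_2 = 1.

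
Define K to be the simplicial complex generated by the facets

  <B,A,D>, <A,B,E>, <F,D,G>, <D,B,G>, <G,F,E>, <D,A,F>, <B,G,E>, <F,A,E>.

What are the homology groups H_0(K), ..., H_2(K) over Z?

We work with the vertex ordering A < B < D < E < F < G. The simplices of K, each written with vertices in increasing order, are:

  0-simplices (6): A, B, D, E, F, G
  1-simplices (12): AB, AD, AE, AF, BD, BE, BG, DF, DG, EF, EG, FG
  2-simplices (8): ABD, ABE, ADF, AEF, BDG, BEG, DFG, EFG

Hence C_0 ≅ Z^6, C_1 ≅ Z^12, C_2 ≅ Z^8.

Boundary ∂_1: C_1 → C_0 is given by ∂[p,q] = [q] − [p].
The 6×12 boundary matrix has rank 5 and Smith normal form diag(1,1,1,1,1).

Boundary ∂_2: C_2 → C_1 maps a triangle to the signed sum of its edges. For instance
  ∂ADF = DF − AF + AD,
  ∂BDG = DG − BG + BD.
As a 12×8 matrix over Z this has rank 7, with invariant factors (1,1,1,1,1,1,1).

Now H_k = ker ∂_k / im ∂_{k+1}, so:

  H_0: rank C_0 − rank ∂_1 = 6 − 5 = 1, and the invariant factors of ∂_1 are all 1, so H_0 ≅ Z.
  H_1: rank ker ∂_1 − rank ∂_2 = (12 − 5) − 7 = 0, and the invariant factors of ∂_2 are all 1, so H_1 ≅ 0.
  H_2: rank ker ∂_2 − rank ∂_3 = (8 − 7) − 0 = 1, and there is no ∂_3, so H_2 ≅ Z.

As a check, the Euler characteristic is 6 − 12 + 8 = 2, which agrees with 1 − 0 + 1 = 2.
(K is a triangulation of the 2-sphere S^2.)

H_0 ≅ Z,  H_1 = 0,  H_2 ≅ Z.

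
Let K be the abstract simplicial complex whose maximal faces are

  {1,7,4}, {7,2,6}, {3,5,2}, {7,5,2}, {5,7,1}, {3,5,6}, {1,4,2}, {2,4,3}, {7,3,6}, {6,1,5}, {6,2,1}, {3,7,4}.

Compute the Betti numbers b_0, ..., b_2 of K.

b_0 = 1, b_1 = 0, b_2 = 0.

K has 7 vertices, 18 edges, 12 triangles.
rank ∂_0 = 0, rank ∂_1 = 6 ⇒ b_0 = 7 − 0 − 6 = 1; all invariant factors of ∂_1 are 1 so no torsion. So H_0 ≅ Z.
rank ∂_1 = 6, rank ∂_2 = 12 ⇒ b_1 = 18 − 6 − 12 = 0; ∂_2 has invariant factor(s) [2] giving torsion. So H_1 ≅ Z/2.
rank ∂_2 = 12, rank ∂_3 = 0 ⇒ b_2 = 12 − 12 − 0 = 0. So H_2 ≅ 0.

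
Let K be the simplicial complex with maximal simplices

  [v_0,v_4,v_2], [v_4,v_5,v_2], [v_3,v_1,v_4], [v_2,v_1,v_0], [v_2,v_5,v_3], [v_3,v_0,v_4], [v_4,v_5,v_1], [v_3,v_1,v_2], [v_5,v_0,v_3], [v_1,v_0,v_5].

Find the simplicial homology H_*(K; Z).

H_0 ≅ Z,  H_1 ≅ Z/2Z,  H_2 = 0.

We work with the vertex ordering v_0 < v_1 < v_2 < v_3 < v_4 < v_5. The simplices of K, each written with vertices in increasing order, are:

  0-simplices (6): [v_0], [v_1], [v_2], [v_3], [v_4], [v_5]
  1-simplices (15): (15 of them)
  2-simplices (10): [v_0,v_1,v_2], [v_0,v_1,v_5], [v_0,v_2,v_4], [v_0,v_3,v_4], [v_0,v_3,v_5], [v_1,v_2,v_3], [v_1,v_3,v_4], [v_1,v_4,v_5], [v_2,v_3,v_5], [v_2,v_4,v_5]

Hence C_0 ≅ Z^6, C_1 ≅ Z^15, C_2 ≅ Z^10.

The boundary map ∂_1: C_1 → C_0 maps an edge to its endpoints' difference, ∂[p,q] = q − p. For instance
  ∂[v_2,v_4] = [v_4] − [v_2].
As a 6×15 matrix over Z this has rank 5, with invariant factors (1,1,1,1,1).

The boundary map ∂_2: C_2 → C_1 sends each 2-simplex [p,q,r] to [q,r] − [p,r] + [p,q]. For instance
  ∂[v_2,v_3,v_5] = [v_3,v_5] − [v_2,v_5] + [v_2,v_3],
  ∂[v_0,v_1,v_5] = [v_1,v_5] − [v_0,v_5] + [v_0,v_1].
As a 15×10 matrix over Z this has rank 10, with invariant factors (1,1,1,1,1,1,1,1,1,2).

Computing H_k = (kernel of ∂_k) / (image of ∂_{k+1}):

  H_0: rank C_0 − rank ∂_1 = 6 − 5 = 1, and the invariant factors of ∂_1 are all 1, so H_0 ≅ Z.
  H_1: rank ker ∂_1 − rank ∂_2 = (15 − 5) − 10 = 0, and ∂_2 has invariant factor 2 > 1, so H_1 ≅ Z/2Z.
  H_2: rank ker ∂_2 − rank ∂_3 = (10 − 10) − 0 = 0, and there is no ∂_3, so H_2 ≅ 0.

As a check, the Euler characteristic is 6 − 15 + 10 = 1, which agrees with 1 − 0 + 0 = 1.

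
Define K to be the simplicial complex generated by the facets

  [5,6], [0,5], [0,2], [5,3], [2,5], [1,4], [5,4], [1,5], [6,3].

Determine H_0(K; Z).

Take the total order 0 < 1 < 2 < 3 < 4 < 5 < 6 on the vertex set. Then K (dimension 1) consists of the simplices:

  0-simplices (7): [0], [1], [2], [3], [4], [5], [6]
  1-simplices (9): [0,2], [0,5], [1,4], [1,5], [2,5], [3,5], [3,6], [4,5], [5,6]

so the chain groups are C_0 ≅ Z^7, C_1 ≅ Z^9.

∂_1: C_1 → C_0 sends each edge [p,q] (with p < q) to q − p.
The resulting 7×9 matrix has rank 6, and its Smith normal form has invariant factors (1,1,1,1,1,1).

Reading off H_k = ker ∂_k / im ∂_{k+1}:

  H_0: rank C_0 − rank ∂_1 = 7 − 6 = 1, and the invariant factors of ∂_1 are all 1, so H_0 = Z.

H_0 ≅ Z.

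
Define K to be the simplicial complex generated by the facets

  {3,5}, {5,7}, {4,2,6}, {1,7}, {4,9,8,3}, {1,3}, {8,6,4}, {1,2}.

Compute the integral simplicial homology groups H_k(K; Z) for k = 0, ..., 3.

H_0 ≅ Z,  H_1 ≅ Z^2,  H_2 = 0,  H_3 = 0.

Order the vertices as 1 < 2 < 3 < 4 < 5 < 6 < 7 < 8 < 9. Listing each simplex with vertices in this order, K has dimension 3 with simplices:

  0-simplices (9): [1], [2], [3], [4], [5], [6], [7], [8], [9]
  1-simplices (15): [1,2], [1,3], [1,7], [2,4], [2,6], [3,4], [3,5], [3,8], [3,9], [4,6], [4,8], [4,9], [5,7], [6,8], [8,9]
  2-simplices (6): [2,4,6], [3,4,8], [3,4,9], [3,8,9], [4,6,8], [4,8,9]
  3-simplices (1): [3,4,8,9]

so the chain groups are C_0 ≅ Z^9, C_1 ≅ Z^15, C_2 ≅ Z^6, C_3 ≅ Z^1.

∂_1: C_1 → C_0 is given by ∂[p,q] = [q] − [p]. For instance
  ∂[6,8] = [8] − [6].
The resulting 9×15 matrix has rank 8, and its Smith normal form has invariant factors (1,1,1,1,1,1,1,1).

∂_2: C_2 → C_1 maps a triangle to the signed sum of its edges. For instance
  ∂[2,4,6] = [4,6] − [2,6] + [2,4],
  ∂[4,8,9] = [8,9] − [4,9] + [4,8].
The resulting 15×6 matrix has rank 5, and its Smith normal form has invariant factors (1,1,1,1,1).

The boundary map ∂_3: C_3 → C_2 sends each 3-simplex σ to the alternating sum Σ_i (−1)^i (σ with its i-th vertex removed). For instance
  ∂[3,4,8,9] = [4,8,9] − [3,8,9] + [3,4,9] − [3,4,8].
The 6×1 boundary matrix has rank 1 and Smith normal form diag(1).

From H_k ≅ ker(∂_k) / im(∂_{k+1}) we obtain:

  H_0: rank C_0 − rank ∂_1 = 9 − 8 = 1, and the invariant factors of ∂_1 are all 1, so H_0 ≅ Z.
  H_1: rank ker ∂_1 − rank ∂_2 = (15 − 8) − 5 = 2, and the invariant factors of ∂_2 are all 1, so H_1 ≅ Z^2.
  H_2: rank ker ∂_2 − rank ∂_3 = (6 − 5) − 1 = 0, and the invariant factors of ∂_3 are all 1, so H_2 ≅ 0.
  H_3: rank ker ∂_3 − rank ∂_4 = (1 − 1) − 0 = 0, and there is no ∂_4, so H_3 ≅ 0.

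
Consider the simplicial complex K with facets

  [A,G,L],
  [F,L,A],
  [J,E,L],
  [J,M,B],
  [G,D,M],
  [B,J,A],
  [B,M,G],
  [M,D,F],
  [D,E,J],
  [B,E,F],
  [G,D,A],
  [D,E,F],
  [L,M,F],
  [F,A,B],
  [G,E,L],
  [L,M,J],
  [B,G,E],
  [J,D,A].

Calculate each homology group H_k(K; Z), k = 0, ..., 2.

H_0 = Z,  H_1 = Z^2,  H_2 = Z.

We work with the vertex ordering A < B < D < E < F < G < J < L < M. The simplices of K, each written with vertices in increasing order, are:

  0-simplices (9): A, B, D, E, F, G, J, L, M
  1-simplices (27): AB, AD, AF, AG, AJ, AL, BE, BF, BG, BJ, BM, DE, DF, DG, DJ, DM, EF, EG, EJ, EL, FL, FM, GL, GM, JL, JM, LM
  2-simplices (18): ABF, ABJ, ADG, ADJ, AFL, AGL, BEF, BEG, BGM, BJM, DEF, DEJ, DFM, DGM, EGL, EJL, FLM, JLM

giving chain groups C_0 ≅ Z^9, C_1 ≅ Z^27, C_2 ≅ Z^18.

Boundary ∂_1: C_1 → C_0 is given by ∂[p,q] = [q] − [p]. For instance
  ∂BJ = J − B.
The 9×27 boundary matrix has rank 8 and Smith normal form diag(1,1,1,1,1,1,1,1).

∂_2: C_2 → C_1 sends each 2-simplex [p,q,r] to [q,r] − [p,r] + [p,q]. For instance
  ∂AFL = FL − AL + AF,
  ∂ABF = BF − AF + AB.
The 27×18 boundary matrix has rank 17 and Smith normal form diag(1,1,1,1,1,1,1,1,1,1,1,1,1,1,1,1,1).

Computing H_k = (kernel of ∂_k) / (image of ∂_{k+1}):

  H_0: rank C_0 − rank ∂_1 = 9 − 8 = 1, and the invariant factors of ∂_1 are all 1, so H_0 = Z.
  H_1: rank ker ∂_1 − rank ∂_2 = (27 − 8) − 17 = 2, and the invariant factors of ∂_2 are all 1, so H_1 = Z^2.
  H_2: rank ker ∂_2 − rank ∂_3 = (18 − 17) − 0 = 1, and there is no ∂_3, so H_2 = Z.

As a check, the Euler characteristic is 9 − 27 + 18 = 0, which agrees with 1 − 2 + 1 = 0.
(K is a triangulation of the torus T^2.)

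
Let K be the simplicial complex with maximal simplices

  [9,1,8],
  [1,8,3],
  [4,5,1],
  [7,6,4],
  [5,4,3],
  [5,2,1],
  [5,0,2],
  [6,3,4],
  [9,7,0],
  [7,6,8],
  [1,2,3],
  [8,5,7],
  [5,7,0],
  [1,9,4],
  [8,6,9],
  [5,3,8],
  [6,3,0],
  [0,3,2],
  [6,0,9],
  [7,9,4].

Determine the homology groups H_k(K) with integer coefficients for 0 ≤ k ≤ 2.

H_0 ≅ Z,  H_1 ≅ Z ⊕ Z/2Z,  H_2 = 0.

Fix the vertex order 0 < 1 < 2 < 3 < 4 < 5 < 6 < 7 < 8 < 9 and write every simplex with vertices in increasing order. Then dim K = 2 and the simplices of K are:

  0-simplices (10): [0], [1], [2], [3], [4], [5], [6], [7], [8], [9]
  1-simplices (30): (30 of them)
  2-simplices (20): (20 of them)

Hence C_0 ≅ Z^10, C_1 ≅ Z^30, C_2 ≅ Z^20.

∂_1: C_1 → C_0 maps an edge to its endpoints' difference, ∂[p,q] = q − p.
This gives a 10×30 integer matrix of rank 9; reducing to Smith normal form yields diagonal entries (1,1,1,1,1,1,1,1,1).

Boundary ∂_2: C_2 → C_1 maps a triangle to the signed sum of its edges. For instance
  ∂[6,8,9] = [8,9] − [6,9] + [6,8],
  ∂[4,6,7] = [6,7] − [4,7] + [4,6].
As a 30×20 matrix over Z this has rank 20, with invariant factors (1,1,1,1,1,1,1,1,1,1,1,1,1,1,1,1,1,1,1,2).

Reading off H_k = ker ∂_k / im ∂_{k+1}:

  H_0: rank C_0 − rank ∂_1 = 10 − 9 = 1, and the invariant factors of ∂_1 are all 1, so H_0 = Z.
  H_1: rank ker ∂_1 − rank ∂_2 = (30 − 9) − 20 = 1, and ∂_2 has invariant factor 2 > 1, so H_1 = Z ⊕ Z/2Z.
  H_2: rank ker ∂_2 − rank ∂_3 = (20 − 20) − 0 = 0, and there is no ∂_3, so H_2 = 0.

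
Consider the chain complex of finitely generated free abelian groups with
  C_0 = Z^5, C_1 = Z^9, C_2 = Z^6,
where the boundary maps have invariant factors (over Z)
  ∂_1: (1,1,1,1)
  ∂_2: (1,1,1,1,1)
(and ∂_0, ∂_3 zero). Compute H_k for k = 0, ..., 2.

H_0: b_0 = 5 − 0 − 4 = 1; torsion from ∂_1 factors > 1: none. So H_0 ≅ Z.
H_1: b_1 = 9 − 4 − 5 = 0; torsion from ∂_2 factors > 1: none. So H_1 ≅ 0.
H_2: b_2 = 6 − 5 − 0 = 1; torsion from ∂_3 factors > 1: none. So H_2 ≅ Z.

H_0 ≅ Z,  H_1 = 0,  H_2 ≅ Z.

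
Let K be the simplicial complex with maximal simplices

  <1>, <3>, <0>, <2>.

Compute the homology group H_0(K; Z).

K has 4 vertices.
rank ∂_0 = 0, rank ∂_1 = 0 ⇒ b_0 = 4 − 0 − 0 = 4. So H_0 ≅ Z^4.

H_0 ≅ Z^4.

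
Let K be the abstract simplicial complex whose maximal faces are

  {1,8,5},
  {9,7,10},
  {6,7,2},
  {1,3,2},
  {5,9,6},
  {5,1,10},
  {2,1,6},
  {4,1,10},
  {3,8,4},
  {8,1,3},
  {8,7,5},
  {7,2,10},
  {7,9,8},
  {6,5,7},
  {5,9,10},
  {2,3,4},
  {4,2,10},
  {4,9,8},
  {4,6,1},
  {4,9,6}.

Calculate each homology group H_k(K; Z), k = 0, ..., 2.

H_0 = Z,  H_1 = Z × Z/2,  H_2 = 0.

Take the total order 1 < 2 < 3 < 4 < 5 < 6 < 7 < 8 < 9 < 10 on the vertex set. Then K (dimension 2) consists of the simplices:

  0-simplices (10): [1], [2], [3], [4], [5], [6], [7], [8], [9], [10]
  1-simplices (30): (30 of them)
  2-simplices (20): (20 of them)

Hence C_0 ≅ Z^10, C_1 ≅ Z^30, C_2 ≅ Z^20.

∂_1: C_1 → C_0 maps an edge to its endpoints' difference, ∂[p,q] = q − p.
The 10×30 boundary matrix has rank 9 and Smith normal form diag(1,1,1,1,1,1,1,1,1).

The boundary map ∂_2: C_2 → C_1 sends each 2-simplex [p,q,r] to [q,r] − [p,r] + [p,q]. For instance
  ∂[2,7,10] = [7,10] − [2,10] + [2,7],
  ∂[5,6,9] = [6,9] − [5,9] + [5,6].
The 30×20 boundary matrix has rank 20 and Smith normal form diag(1,1,1,1,1,1,1,1,1,1,1,1,1,1,1,1,1,1,1,2).

Now H_k = ker ∂_k / im ∂_{k+1}, so:

  H_0: rank C_0 − rank ∂_1 = 10 − 9 = 1, and the invariant factors of ∂_1 are all 1, so H_0 ≅ Z.
  H_1: rank ker ∂_1 − rank ∂_2 = (30 − 9) − 20 = 1, and ∂_2 has invariant factor 2 > 1, so H_1 ≅ Z × Z/2.
  H_2: rank ker ∂_2 − rank ∂_3 = (20 − 20) − 0 = 0, and there is no ∂_3, so H_2 ≅ 0.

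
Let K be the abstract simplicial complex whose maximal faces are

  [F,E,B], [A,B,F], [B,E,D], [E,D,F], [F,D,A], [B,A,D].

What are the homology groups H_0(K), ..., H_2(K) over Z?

H_0 ≅ Z,  H_1 = 0,  H_2 ≅ Z.

We work with the vertex ordering A < B < D < E < F. The simplices of K, each written with vertices in increasing order, are:

  0-simplices (5): A, B, D, E, F
  1-simplices (9): AB, AD, AF, BD, BE, BF, DE, DF, EF
  2-simplices (6): ABD, ABF, ADF, BDE, BEF, DEF

Hence C_0 ≅ Z^5, C_1 ≅ Z^9, C_2 ≅ Z^6.

∂_1: C_1 → C_0 sends each edge [p,q] (with p < q) to q − p.
This gives a 5×9 integer matrix of rank 4; reducing to Smith normal form yields diagonal entries (1,1,1,1).

∂_2: C_2 → C_1 acts by ∂[p,q,r] = [q,r] − [p,r] + [p,q]. For instance
  ∂ABD = BD − AD + AB,
  ∂ADF = DF − AF + AD.
This gives a 9×6 integer matrix of rank 5; reducing to Smith normal form yields diagonal entries (1,1,1,1,1).

From H_k ≅ ker(∂_k) / im(∂_{k+1}) we obtain:

  H_0: rank C_0 − rank ∂_1 = 5 − 4 = 1, and the invariant factors of ∂_1 are all 1, so H_0 ≅ Z.
  H_1: rank ker ∂_1 − rank ∂_2 = (9 − 4) − 5 = 0, and the invariant factors of ∂_2 are all 1, so H_1 ≅ 0.
  H_2: rank ker ∂_2 − rank ∂_3 = (6 − 5) − 0 = 1, and there is no ∂_3, so H_2 ≅ Z.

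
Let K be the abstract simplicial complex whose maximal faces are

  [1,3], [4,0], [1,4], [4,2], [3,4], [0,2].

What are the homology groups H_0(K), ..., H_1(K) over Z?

K has 5 vertices, 6 edges.
rank ∂_0 = 0, rank ∂_1 = 4 ⇒ b_0 = 5 − 0 − 4 = 1; all invariant factors of ∂_1 are 1 so no torsion. So H_0 ≅ Z.
rank ∂_1 = 4, rank ∂_2 = 0 ⇒ b_1 = 6 − 4 − 0 = 2. So H_1 ≅ Z^2.

H_0 ≅ Z,  H_1 ≅ Z^2.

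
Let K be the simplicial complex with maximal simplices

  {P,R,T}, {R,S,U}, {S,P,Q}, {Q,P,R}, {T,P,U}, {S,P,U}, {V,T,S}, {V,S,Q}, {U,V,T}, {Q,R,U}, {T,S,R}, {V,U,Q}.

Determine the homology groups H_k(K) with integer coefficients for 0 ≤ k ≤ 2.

Fix the vertex order P < Q < R < S < T < U < V and write every simplex with vertices in increasing order. Then dim K = 2 and the simplices of K are:

  0-simplices (7): P, Q, R, S, T, U, V
  1-simplices (18): PQ, PR, PS, PT, PU, QR, QS, QU, QV, RS, RT, RU, ST, SU, SV, TU, TV, UV
  2-simplices (12): PQR, PQS, PRT, PSU, PTU, QRU, QSV, QUV, RST, RSU, STV, TUV

Hence C_0 ≅ Z^7, C_1 ≅ Z^18, C_2 ≅ Z^12.

The boundary map ∂_1: C_1 → C_0 sends each edge [p,q] (with p < q) to q − p.
As a 7×18 matrix over Z this has rank 6, with invariant factors (1,1,1,1,1,1).

Boundary ∂_2: C_2 → C_1 sends each 2-simplex [p,q,r] to [q,r] − [p,r] + [p,q]. For instance
  ∂PQR = QR − PR + PQ,
  ∂STV = TV − SV + ST.
The resulting 18×12 matrix has rank 12, and its Smith normal form has invariant factors (1,1,1,1,1,1,1,1,1,1,1,2).

From H_k ≅ ker(∂_k) / im(∂_{k+1}) we obtain:

  H_0: rank C_0 − rank ∂_1 = 7 − 6 = 1, and the invariant factors of ∂_1 are all 1, so H_0 ≅ Z.
  H_1: rank ker ∂_1 − rank ∂_2 = (18 − 6) − 12 = 0, and ∂_2 has invariant factor 2 > 1, so H_1 ≅ Z/2Z.
  H_2: rank ker ∂_2 − rank ∂_3 = (12 − 12) − 0 = 0, and there is no ∂_3, so H_2 ≅ 0.

As a check, the Euler characteristic is 7 − 18 + 12 = 1, which agrees with 1 − 0 + 0 = 1.

H_0 = Z,  H_1 = Z/2Z,  H_2 = 0.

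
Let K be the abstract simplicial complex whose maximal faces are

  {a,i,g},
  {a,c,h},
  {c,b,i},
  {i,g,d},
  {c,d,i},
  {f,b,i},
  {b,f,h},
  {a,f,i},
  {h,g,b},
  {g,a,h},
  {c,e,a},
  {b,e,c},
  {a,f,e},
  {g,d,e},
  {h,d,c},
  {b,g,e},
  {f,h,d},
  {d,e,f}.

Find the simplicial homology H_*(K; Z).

H_0 = Z,  H_1 = Z^2,  H_2 = Z.

We work with the vertex ordering a < b < c < d < e < f < g < h < i. The simplices of K, each written with vertices in increasing order, are:

  0-simplices (9): a, b, c, d, e, f, g, h, i
  1-simplices (27): ac, ae, af, ag, ah, ai, bc, be, bf, bg, bh, bi, cd, ce, ch, ci, de, df, dg, dh, di, ef, eg, fh, fi, gh, gi
  2-simplices (18): ace, ach, aef, afi, agh, agi, bce, bci, beg, bfh, bfi, bgh, cdh, cdi, def, deg, dfh, dgi

giving chain groups C_0 ≅ Z^9, C_1 ≅ Z^27, C_2 ≅ Z^18.

Boundary ∂_1: C_1 → C_0 maps an edge to its endpoints' difference, ∂[p,q] = q − p. For instance
  ∂ai = i − a.
This gives a 9×27 integer matrix of rank 8; reducing to Smith normal form yields diagonal entries (1,1,1,1,1,1,1,1).

Boundary ∂_2: C_2 → C_1 maps a triangle to the signed sum of its edges. For instance
  ∂afi = fi − ai + af,
  ∂cdi = di − ci + cd.
As a 27×18 matrix over Z this has rank 17, with invariant factors (1,1,1,1,1,1,1,1,1,1,1,1,1,1,1,1,1).

Now H_k = ker ∂_k / im ∂_{k+1}, so:

  H_0: rank C_0 − rank ∂_1 = 9 − 8 = 1, and the invariant factors of ∂_1 are all 1, so H_0 ≅ Z.
  H_1: rank ker ∂_1 − rank ∂_2 = (27 − 8) − 17 = 2, and the invariant factors of ∂_2 are all 1, so H_1 ≅ Z^2.
  H_2: rank ker ∂_2 − rank ∂_3 = (18 − 17) − 0 = 1, and there is no ∂_3, so H_2 ≅ Z.

(K is a triangulation of the torus T^2.)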